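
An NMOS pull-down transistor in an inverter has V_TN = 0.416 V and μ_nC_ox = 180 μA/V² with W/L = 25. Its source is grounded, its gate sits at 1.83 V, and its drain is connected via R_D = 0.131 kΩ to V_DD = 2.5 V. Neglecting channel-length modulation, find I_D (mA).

I_D = 4.50 mA

V_GS = V_G = 1.83 V, so V_ov = 1.83 − 0.416 = 1.41 V.
k_n = μ_nC_ox · (W/L) = 4.5 mA/V².
Assume saturation: I_D = ½ k_n V_ov² = 0.5 × 4.5 × 1.41² = 4.5 mA, giving V_DS = V_DD − I_D R_D = 2.5 − 4.5 × 0.131 = 1.91 V.
V_DS = 1.91 V ≥ V_ov = 1.41 V, confirming saturation.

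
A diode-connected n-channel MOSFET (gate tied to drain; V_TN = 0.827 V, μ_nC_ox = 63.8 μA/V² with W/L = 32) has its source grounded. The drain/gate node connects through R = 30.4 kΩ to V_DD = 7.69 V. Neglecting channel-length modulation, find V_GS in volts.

With gate tied to drain, V_GS = V_DS ≥ V_GS − V_TN, so the device is in saturation.
k_n = μ_nC_ox · (W/L) = 2.042 mA/V².
KCL at the drain: ½ k_n (V_GS − V_TN)² = (V_DD − V_GS)/R.
Let x = V_GS − 0.827. Then 31 x² + x − 6.863 = 0, giving x = 0.454 V (positive root), so V_GS = 1.28 V.
I_D = (V_DD − V_GS)/R = (7.69 − 1.28) / 30.4 = 0.211 mA.

V_GS = 1.28 V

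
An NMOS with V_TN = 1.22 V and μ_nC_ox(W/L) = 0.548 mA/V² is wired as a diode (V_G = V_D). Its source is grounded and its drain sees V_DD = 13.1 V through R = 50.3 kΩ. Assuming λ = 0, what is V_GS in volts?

With gate tied to drain, V_GS = V_DS ≥ V_GS − V_TN, so the device is in saturation.
KCL at the drain: ½ k_n (V_GS − V_TN)² = (V_DD − V_GS)/R.
Let x = V_GS − 1.22. Then 13.8 x² + x − 11.88 = 0, giving x = 0.893 V (positive root), so V_GS = 2.11 V.
I_D = (V_DD − V_GS)/R = (13.1 − 2.11) / 50.3 = 0.218 mA.

V_GS = 2.11 V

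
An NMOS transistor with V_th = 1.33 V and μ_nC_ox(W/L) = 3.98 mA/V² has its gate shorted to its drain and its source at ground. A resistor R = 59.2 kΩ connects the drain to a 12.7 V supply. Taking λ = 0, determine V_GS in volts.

V_GS = 1.64 V

With gate tied to drain, V_GS = V_DS ≥ V_GS − V_th, so the device is in saturation.
KCL at the drain: ½ k_n (V_GS − V_th)² = (V_DD − V_GS)/R.
Let x = V_GS − 1.33. Then 118 x² + x − 11.37 = 0, giving x = 0.306 V (positive root), so V_GS = 1.64 V.
I_D = (V_DD − V_GS)/R = (12.7 − 1.64) / 59.2 = 0.187 mA.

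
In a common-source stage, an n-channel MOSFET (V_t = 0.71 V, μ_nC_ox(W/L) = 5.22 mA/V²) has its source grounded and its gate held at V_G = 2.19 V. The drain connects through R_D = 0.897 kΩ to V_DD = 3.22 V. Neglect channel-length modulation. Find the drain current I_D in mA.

I_D = 3.06 mA

V_GS = V_G = 2.19 V, so V_ov = 2.19 − 0.71 = 1.48 V.
Assume saturation: I_D = ½ k_n V_ov² = 0.5 × 5.22 × 1.48² = 5.72 mA, giving V_DS = V_DD − I_D R_D = 3.22 − 5.72 × 0.897 = -1.91 V.
But -1.91 V < V_ov = 1.48 V, so the device is actually in triode.
In triode I_D = k_n[V_ov V_DS − ½ V_DS²] and I_D = (V_DD − V_DS)/R_D. Equating: 2.34 V_DS² − 7.93 V_DS + 3.22 = 0, giving V_DS = 0.472 V (the root below V_ov).
I_D = (3.22 − 0.472) / 0.897 = 3.06 mA.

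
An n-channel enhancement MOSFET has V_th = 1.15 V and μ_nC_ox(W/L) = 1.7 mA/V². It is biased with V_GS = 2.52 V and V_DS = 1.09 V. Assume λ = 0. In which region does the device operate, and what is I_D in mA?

Triode; I_D = 1.53 mA

V_ov = V_GS − V_th = 2.52 − 1.15 = 1.37 V.
Since V_DS = 1.09 V < V_ov = 1.37 V, the device is in the triode region.
I_D = k_n [V_ov · V_DS − ½ V_DS²] = 1.7 × [1.37 × 1.09 − 0.5 × 1.09²] = 1.53 mA.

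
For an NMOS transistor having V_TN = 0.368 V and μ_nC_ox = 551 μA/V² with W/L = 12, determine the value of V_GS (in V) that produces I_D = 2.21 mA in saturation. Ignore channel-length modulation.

k_n = μ_nC_ox · (W/L) = 6.612 mA/V².
In saturation I_D = ½ k_n (V_GS − V_TN)², so V_GS − V_TN = √(2 I_D / k_n) = √(2 × 2.21 / 6.612) = 0.818 V.
V_GS = 0.368 + 0.818 = 1.19 V.

V_GS = 1.19 V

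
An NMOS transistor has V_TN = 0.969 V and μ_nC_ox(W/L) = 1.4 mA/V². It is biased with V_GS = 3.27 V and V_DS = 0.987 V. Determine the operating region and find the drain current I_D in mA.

V_ov = V_GS − V_TN = 3.27 − 0.969 = 2.3 V.
Since V_DS = 0.987 V < V_ov = 2.3 V, the device is in the triode region.
I_D = k_n [V_ov · V_DS − ½ V_DS²] = 1.4 × [2.3 × 0.987 − 0.5 × 0.987²] = 2.5 mA.

Triode; I_D = 2.50 mA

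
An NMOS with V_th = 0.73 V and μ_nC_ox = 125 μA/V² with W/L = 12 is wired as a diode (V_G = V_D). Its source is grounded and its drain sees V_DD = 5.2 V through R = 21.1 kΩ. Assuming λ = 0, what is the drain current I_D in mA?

With gate tied to drain, V_GS = V_DS ≥ V_GS − V_th, so the device is in saturation.
k_n = μ_nC_ox · (W/L) = 1.5 mA/V².
KCL at the drain: ½ k_n (V_GS − V_th)² = (V_DD − V_GS)/R.
Let x = V_GS − 0.73. Then 15.8 x² + x − 4.47 = 0, giving x = 0.501 V (positive root), so V_GS = 1.23 V.
I_D = (V_DD − V_GS)/R = (5.2 − 1.23) / 21.1 = 0.188 mA.

I_D = 0.188 mA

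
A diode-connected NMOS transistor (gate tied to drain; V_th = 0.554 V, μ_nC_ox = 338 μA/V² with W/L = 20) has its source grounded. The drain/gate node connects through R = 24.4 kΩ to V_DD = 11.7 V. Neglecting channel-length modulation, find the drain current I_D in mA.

I_D = 0.442 mA

With gate tied to drain, V_GS = V_DS ≥ V_GS − V_th, so the device is in saturation.
k_n = μ_nC_ox · (W/L) = 6.76 mA/V².
KCL at the drain: ½ k_n (V_GS − V_th)² = (V_DD − V_GS)/R.
Let x = V_GS − 0.554. Then 82.5 x² + x − 11.15 = 0, giving x = 0.362 V (positive root), so V_GS = 0.916 V.
I_D = (V_DD − V_GS)/R = (11.7 − 0.916) / 24.4 = 0.442 mA.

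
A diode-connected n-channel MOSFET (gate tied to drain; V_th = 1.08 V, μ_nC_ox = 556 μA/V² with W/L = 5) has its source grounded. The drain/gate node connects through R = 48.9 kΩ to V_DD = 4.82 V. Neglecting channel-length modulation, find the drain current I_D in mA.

I_D = 0.0718 mA

With gate tied to drain, V_GS = V_DS ≥ V_GS − V_th, so the device is in saturation.
k_n = μ_nC_ox · (W/L) = 2.78 mA/V².
KCL at the drain: ½ k_n (V_GS − V_th)² = (V_DD − V_GS)/R.
Let x = V_GS − 1.08. Then 68 x² + x − 3.74 = 0, giving x = 0.227 V (positive root), so V_GS = 1.31 V.
I_D = (V_DD − V_GS)/R = (4.82 − 1.31) / 48.9 = 0.0718 mA.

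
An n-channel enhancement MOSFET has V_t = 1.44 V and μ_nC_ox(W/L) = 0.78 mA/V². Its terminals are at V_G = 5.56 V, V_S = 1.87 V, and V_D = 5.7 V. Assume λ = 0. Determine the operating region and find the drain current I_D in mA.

V_GS = V_G − V_S = 5.56 − 1.87 = 3.69 V; V_DS = V_D − V_S = 5.7 − 1.87 = 3.83 V.
V_ov = V_GS − V_t = 3.69 − 1.44 = 2.25 V.
Since V_DS = 3.83 V ≥ V_ov = 2.25 V, the device is in saturation.
I_D = ½ k_n V_ov² = 0.5 × 0.78 × 2.25² = 1.97 mA.

Saturation; I_D = 1.97 mA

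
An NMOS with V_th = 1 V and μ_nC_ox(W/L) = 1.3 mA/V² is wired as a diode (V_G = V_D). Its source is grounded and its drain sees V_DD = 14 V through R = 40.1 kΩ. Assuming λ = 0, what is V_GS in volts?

With gate tied to drain, V_GS = V_DS ≥ V_GS − V_th, so the device is in saturation.
KCL at the drain: ½ k_n (V_GS − V_th)² = (V_DD − V_GS)/R.
Let x = V_GS − 1. Then 26.1 x² + x − 13 = 0, giving x = 0.687 V (positive root), so V_GS = 1.69 V.
I_D = (V_DD − V_GS)/R = (14 − 1.69) / 40.1 = 0.307 mA.

V_GS = 1.69 V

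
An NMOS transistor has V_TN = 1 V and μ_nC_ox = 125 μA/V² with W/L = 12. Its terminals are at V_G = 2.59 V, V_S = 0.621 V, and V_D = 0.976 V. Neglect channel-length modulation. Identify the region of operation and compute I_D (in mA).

V_GS = V_G − V_S = 2.59 − 0.621 = 1.97 V; V_DS = V_D − V_S = 0.976 − 0.621 = 0.355 V.
k_n = μ_nC_ox · (W/L) = 1.5 mA/V².
V_ov = V_GS − V_TN = 1.97 − 1 = 0.969 V.
Since V_DS = 0.355 V < V_ov = 0.969 V, the device is in the triode region.
I_D = k_n [V_ov · V_DS − ½ V_DS²] = 1.5 × [0.969 × 0.355 − 0.5 × 0.355²] = 0.421 mA.

Triode; I_D = 0.421 mA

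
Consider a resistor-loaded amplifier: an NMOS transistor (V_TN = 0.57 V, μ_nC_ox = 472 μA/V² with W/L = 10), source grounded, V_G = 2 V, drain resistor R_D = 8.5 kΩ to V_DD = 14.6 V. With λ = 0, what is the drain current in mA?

I_D = 1.69 mA

V_GS = V_G = 2 V, so V_ov = 2 − 0.57 = 1.43 V.
k_n = μ_nC_ox · (W/L) = 4.72 mA/V².
Assume saturation: I_D = ½ k_n V_ov² = 0.5 × 4.72 × 1.43² = 4.83 mA, giving V_DS = V_DD − I_D R_D = 14.6 − 4.83 × 8.5 = -26.4 V.
But -26.4 V < V_ov = 1.43 V, so the device is actually in triode.
In triode I_D = k_n[V_ov V_DS − ½ V_DS²] and I_D = (V_DD − V_DS)/R_D. Equating: 20.1 V_DS² − 58.37 V_DS + 14.6 = 0, giving V_DS = 0.276 V (the root below V_ov).
I_D = (14.6 − 0.276) / 8.5 = 1.69 mA.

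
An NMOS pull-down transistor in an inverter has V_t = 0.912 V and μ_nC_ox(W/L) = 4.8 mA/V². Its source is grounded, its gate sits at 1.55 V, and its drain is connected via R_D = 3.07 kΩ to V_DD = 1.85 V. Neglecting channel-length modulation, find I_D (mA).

I_D = 0.535 mA

V_GS = V_G = 1.55 V, so V_ov = 1.55 − 0.912 = 0.638 V.
Assume saturation: I_D = ½ k_n V_ov² = 0.5 × 4.8 × 0.638² = 0.977 mA, giving V_DS = V_DD − I_D R_D = 1.85 − 0.977 × 3.07 = -1.15 V.
But -1.15 V < V_ov = 0.638 V, so the device is actually in triode.
In triode I_D = k_n[V_ov V_DS − ½ V_DS²] and I_D = (V_DD − V_DS)/R_D. Equating: 7.37 V_DS² − 10.4 V_DS + 1.85 = 0, giving V_DS = 0.209 V (the root below V_ov).
I_D = (1.85 − 0.209) / 3.07 = 0.535 mA.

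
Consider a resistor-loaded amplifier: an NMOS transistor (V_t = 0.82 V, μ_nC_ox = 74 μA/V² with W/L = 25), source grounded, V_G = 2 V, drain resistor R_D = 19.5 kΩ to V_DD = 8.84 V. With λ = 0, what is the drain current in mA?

I_D = 0.442 mA

V_GS = V_G = 2 V, so V_ov = 2 − 0.82 = 1.18 V.
k_n = μ_nC_ox · (W/L) = 1.85 mA/V².
Assume saturation: I_D = ½ k_n V_ov² = 0.5 × 1.85 × 1.18² = 1.29 mA, giving V_DS = V_DD − I_D R_D = 8.84 − 1.29 × 19.5 = -16.3 V.
But -16.3 V < V_ov = 1.18 V, so the device is actually in triode.
In triode I_D = k_n[V_ov V_DS − ½ V_DS²] and I_D = (V_DD − V_DS)/R_D. Equating: 18 V_DS² − 43.57 V_DS + 8.84 = 0, giving V_DS = 0.224 V (the root below V_ov).
I_D = (8.84 − 0.224) / 19.5 = 0.442 mA.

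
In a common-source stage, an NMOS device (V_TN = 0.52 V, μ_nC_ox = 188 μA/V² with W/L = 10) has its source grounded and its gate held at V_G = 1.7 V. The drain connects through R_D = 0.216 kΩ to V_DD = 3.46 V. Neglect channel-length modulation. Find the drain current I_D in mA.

I_D = 1.31 mA

V_GS = V_G = 1.7 V, so V_ov = 1.7 − 0.52 = 1.18 V.
k_n = μ_nC_ox · (W/L) = 1.88 mA/V².
Assume saturation: I_D = ½ k_n V_ov² = 0.5 × 1.88 × 1.18² = 1.31 mA, giving V_DS = V_DD − I_D R_D = 3.46 − 1.31 × 0.216 = 3.18 V.
V_DS = 3.18 V ≥ V_ov = 1.18 V, confirming saturation.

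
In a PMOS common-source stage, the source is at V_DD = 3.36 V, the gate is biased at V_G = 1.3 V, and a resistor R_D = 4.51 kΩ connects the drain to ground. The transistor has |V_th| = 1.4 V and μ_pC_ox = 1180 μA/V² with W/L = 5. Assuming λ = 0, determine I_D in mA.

I_D = 0.698 mA

V_SG = V_DD − V_G = 3.36 − 1.3 = 2.06 V, so V_ov = 2.06 − 1.4 = 0.66 V.
k_p = μ_pC_ox · (W/L) = 5.9 mA/V².
Assume saturation: I_D = ½ k_p V_ov² = 0.5 × 5.9 × 0.66² = 1.29 mA, giving V_SD = V_DD − I_D R_D = 3.36 − 1.29 × 4.51 = -2.44 V.
But -2.44 V < V_ov = 0.66 V, so the device is actually in triode.
In triode I_D = k_p[V_ov V_SD − ½ V_SD²] and I_D = (V_DD − V_SD)/R_D. Equating: 13.3 V_SD² − 18.56 V_SD + 3.36 = 0, giving V_SD = 0.214 V (the root below V_ov).
I_D = (3.36 − 0.214) / 4.51 = 0.698 mA.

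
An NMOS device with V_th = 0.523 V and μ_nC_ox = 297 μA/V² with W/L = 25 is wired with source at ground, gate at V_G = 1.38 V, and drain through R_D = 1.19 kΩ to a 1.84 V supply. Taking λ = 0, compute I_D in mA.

I_D = 1.34 mA

V_GS = V_G = 1.38 V, so V_ov = 1.38 − 0.523 = 0.857 V.
k_n = μ_nC_ox · (W/L) = 7.425 mA/V².
Assume saturation: I_D = ½ k_n V_ov² = 0.5 × 7.425 × 0.857² = 2.73 mA, giving V_DS = V_DD − I_D R_D = 1.84 − 2.73 × 1.19 = -1.4 V.
But -1.4 V < V_ov = 0.857 V, so the device is actually in triode.
In triode I_D = k_n[V_ov V_DS − ½ V_DS²] and I_D = (V_DD − V_DS)/R_D. Equating: 4.42 V_DS² − 8.572 V_DS + 1.84 = 0, giving V_DS = 0.246 V (the root below V_ov).
I_D = (1.84 − 0.246) / 1.19 = 1.34 mA.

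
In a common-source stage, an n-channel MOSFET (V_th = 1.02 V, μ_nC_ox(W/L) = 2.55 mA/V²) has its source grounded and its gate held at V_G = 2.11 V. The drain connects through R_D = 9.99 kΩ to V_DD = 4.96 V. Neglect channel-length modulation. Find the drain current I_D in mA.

I_D = 0.478 mA

V_GS = V_G = 2.11 V, so V_ov = 2.11 − 1.02 = 1.09 V.
Assume saturation: I_D = ½ k_n V_ov² = 0.5 × 2.55 × 1.09² = 1.51 mA, giving V_DS = V_DD − I_D R_D = 4.96 − 1.51 × 9.99 = -10.2 V.
But -10.2 V < V_ov = 1.09 V, so the device is actually in triode.
In triode I_D = k_n[V_ov V_DS − ½ V_DS²] and I_D = (V_DD − V_DS)/R_D. Equating: 12.7 V_DS² − 28.77 V_DS + 4.96 = 0, giving V_DS = 0.188 V (the root below V_ov).
I_D = (4.96 − 0.188) / 9.99 = 0.478 mA.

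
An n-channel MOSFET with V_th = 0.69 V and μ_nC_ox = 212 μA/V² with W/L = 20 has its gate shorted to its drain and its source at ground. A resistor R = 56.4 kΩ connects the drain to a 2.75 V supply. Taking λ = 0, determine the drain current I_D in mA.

I_D = 0.0343 mA

With gate tied to drain, V_GS = V_DS ≥ V_GS − V_th, so the device is in saturation.
k_n = μ_nC_ox · (W/L) = 4.24 mA/V².
KCL at the drain: ½ k_n (V_GS − V_th)² = (V_DD − V_GS)/R.
Let x = V_GS − 0.69. Then 120 x² + x − 2.06 = 0, giving x = 0.127 V (positive root), so V_GS = 0.817 V.
I_D = (V_DD − V_GS)/R = (2.75 − 0.817) / 56.4 = 0.0343 mA.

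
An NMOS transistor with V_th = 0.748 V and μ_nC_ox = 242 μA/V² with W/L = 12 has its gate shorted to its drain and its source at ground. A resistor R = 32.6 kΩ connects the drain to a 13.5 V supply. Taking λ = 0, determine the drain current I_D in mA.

With gate tied to drain, V_GS = V_DS ≥ V_GS − V_th, so the device is in saturation.
k_n = μ_nC_ox · (W/L) = 2.904 mA/V².
KCL at the drain: ½ k_n (V_GS − V_th)² = (V_DD − V_GS)/R.
Let x = V_GS − 0.748. Then 47.3 x² + x − 12.75 = 0, giving x = 0.509 V (positive root), so V_GS = 1.26 V.
I_D = (V_DD − V_GS)/R = (13.5 − 1.26) / 32.6 = 0.376 mA.

I_D = 0.376 mA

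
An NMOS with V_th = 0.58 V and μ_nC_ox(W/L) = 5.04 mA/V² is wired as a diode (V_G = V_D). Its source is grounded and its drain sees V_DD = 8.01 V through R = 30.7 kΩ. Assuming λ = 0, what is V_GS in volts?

With gate tied to drain, V_GS = V_DS ≥ V_GS − V_th, so the device is in saturation.
KCL at the drain: ½ k_n (V_GS − V_th)² = (V_DD − V_GS)/R.
Let x = V_GS − 0.58. Then 77.4 x² + x − 7.43 = 0, giving x = 0.304 V (positive root), so V_GS = 0.884 V.
I_D = (V_DD − V_GS)/R = (8.01 − 0.884) / 30.7 = 0.232 mA.

V_GS = 0.884 V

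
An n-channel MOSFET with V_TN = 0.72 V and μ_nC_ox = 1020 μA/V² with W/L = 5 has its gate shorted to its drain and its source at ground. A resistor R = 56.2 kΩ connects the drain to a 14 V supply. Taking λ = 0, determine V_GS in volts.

With gate tied to drain, V_GS = V_DS ≥ V_GS − V_TN, so the device is in saturation.
k_n = μ_nC_ox · (W/L) = 5.1 mA/V².
KCL at the drain: ½ k_n (V_GS − V_TN)² = (V_DD − V_GS)/R.
Let x = V_GS − 0.72. Then 143 x² + x − 13.28 = 0, giving x = 0.301 V (positive root), so V_GS = 1.02 V.
I_D = (V_DD − V_GS)/R = (14 − 1.02) / 56.2 = 0.231 mA.

V_GS = 1.02 V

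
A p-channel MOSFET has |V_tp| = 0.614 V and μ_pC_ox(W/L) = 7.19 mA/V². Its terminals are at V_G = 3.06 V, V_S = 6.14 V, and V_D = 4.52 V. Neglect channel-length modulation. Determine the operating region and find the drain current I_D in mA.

Triode; I_D = 19.3 mA

V_SG = V_S − V_G = 6.14 − 3.06 = 3.08 V; V_SD = V_S − V_D = 6.14 − 4.52 = 1.62 V.
V_ov = V_SG − |V_tp| = 3.08 − 0.614 = 2.47 V.
Since V_SD = 1.62 V < V_ov = 2.47 V, the device is in the triode region.
I_D = k_p [V_ov · V_SD − ½ V_SD²] = 7.19 × [2.47 × 1.62 − 0.5 × 1.62²] = 19.3 mA.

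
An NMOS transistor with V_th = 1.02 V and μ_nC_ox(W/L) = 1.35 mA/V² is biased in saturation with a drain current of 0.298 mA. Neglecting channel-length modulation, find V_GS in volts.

In saturation I_D = ½ k_n (V_GS − V_th)², so V_GS − V_th = √(2 I_D / k_n) = √(2 × 0.298 / 1.35) = 0.664 V.
V_GS = 1.02 + 0.664 = 1.68 V.

V_GS = 1.68 V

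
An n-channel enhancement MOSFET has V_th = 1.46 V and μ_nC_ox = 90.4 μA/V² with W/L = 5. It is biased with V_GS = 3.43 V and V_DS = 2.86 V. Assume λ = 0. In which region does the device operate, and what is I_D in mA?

k_n = μ_nC_ox · (W/L) = 0.452 mA/V².
V_ov = V_GS − V_th = 3.43 − 1.46 = 1.97 V.
Since V_DS = 2.86 V ≥ V_ov = 1.97 V, the device is in saturation.
I_D = ½ k_n V_ov² = 0.5 × 0.452 × 1.97² = 0.877 mA.

Saturation; I_D = 0.877 mA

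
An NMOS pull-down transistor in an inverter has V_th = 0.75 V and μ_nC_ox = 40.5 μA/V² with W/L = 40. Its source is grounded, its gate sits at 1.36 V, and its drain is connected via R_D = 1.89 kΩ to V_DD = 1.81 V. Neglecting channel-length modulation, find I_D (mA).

I_D = 0.301 mA

V_GS = V_G = 1.36 V, so V_ov = 1.36 − 0.75 = 0.61 V.
k_n = μ_nC_ox · (W/L) = 1.62 mA/V².
Assume saturation: I_D = ½ k_n V_ov² = 0.5 × 1.62 × 0.61² = 0.301 mA, giving V_DS = V_DD − I_D R_D = 1.81 − 0.301 × 1.89 = 1.24 V.
V_DS = 1.24 V ≥ V_ov = 0.61 V, confirming saturation.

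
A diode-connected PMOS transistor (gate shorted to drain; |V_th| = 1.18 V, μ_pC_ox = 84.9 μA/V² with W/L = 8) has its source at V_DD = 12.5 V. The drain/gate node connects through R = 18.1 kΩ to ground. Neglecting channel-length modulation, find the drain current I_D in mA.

With gate tied to drain, V_SG = V_SD ≥ V_SG − |V_th|, so the device is in saturation.
k_p = μ_pC_ox · (W/L) = 0.6792 mA/V².
KCL at the drain: ½ k_p (V_SG − |V_th|)² = (V_DD − V_SG)/R.
Let x = V_SG − 1.18. Then 6.15 x² + x − 11.32 = 0, giving x = 1.28 V (positive root), so V_SG = 2.46 V.
I_D = (V_DD − V_SG)/R = (12.5 − 2.46) / 18.1 = 0.555 mA.

I_D = 0.555 mA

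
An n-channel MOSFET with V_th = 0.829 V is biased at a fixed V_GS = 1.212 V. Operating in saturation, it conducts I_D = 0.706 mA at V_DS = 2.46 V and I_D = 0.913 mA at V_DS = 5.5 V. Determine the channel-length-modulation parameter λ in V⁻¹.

λ = 0.126 V⁻¹

With V_GS fixed, I_D ∝ (1 + λ V_DS) in saturation, so I_D2/I_D1 = (1 + λ V_DS2)/(1 + λ V_DS1).
0.913/0.706 = 1.293 = (1 + 5.5 λ)/(1 + 2.46 λ).
Solving: λ (I_D1 V_DS2 − I_D2 V_DS1) = I_D2 − I_D1, so λ = (0.913 − 0.706) / (0.706 × 5.5 − 0.913 × 2.46) = 0.207 / 1.64 = 0.126 V⁻¹.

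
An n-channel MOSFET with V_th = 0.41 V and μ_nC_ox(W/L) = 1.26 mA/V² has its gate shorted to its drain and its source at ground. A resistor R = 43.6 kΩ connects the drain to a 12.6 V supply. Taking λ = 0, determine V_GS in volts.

V_GS = 1.06 V

With gate tied to drain, V_GS = V_DS ≥ V_GS − V_th, so the device is in saturation.
KCL at the drain: ½ k_n (V_GS − V_th)² = (V_DD − V_GS)/R.
Let x = V_GS − 0.41. Then 27.5 x² + x − 12.19 = 0, giving x = 0.648 V (positive root), so V_GS = 1.06 V.
I_D = (V_DD − V_GS)/R = (12.6 − 1.06) / 43.6 = 0.265 mA.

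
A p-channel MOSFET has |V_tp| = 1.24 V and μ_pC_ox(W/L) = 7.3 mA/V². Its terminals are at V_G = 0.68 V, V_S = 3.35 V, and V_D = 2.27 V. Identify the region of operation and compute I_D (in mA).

Triode; I_D = 7.02 mA

V_SG = V_S − V_G = 3.35 − 0.68 = 2.67 V; V_SD = V_S − V_D = 3.35 − 2.27 = 1.08 V.
V_ov = V_SG − |V_tp| = 2.67 − 1.24 = 1.43 V.
Since V_SD = 1.08 V < V_ov = 1.43 V, the device is in the triode region.
I_D = k_p [V_ov · V_SD − ½ V_SD²] = 7.3 × [1.43 × 1.08 − 0.5 × 1.08²] = 7.02 mA.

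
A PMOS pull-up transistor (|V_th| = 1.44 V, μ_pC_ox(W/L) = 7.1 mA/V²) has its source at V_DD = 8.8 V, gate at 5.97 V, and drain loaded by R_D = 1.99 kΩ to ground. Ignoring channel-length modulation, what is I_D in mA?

V_SG = V_DD − V_G = 8.8 − 5.97 = 2.83 V, so V_ov = 2.83 − 1.44 = 1.39 V.
Assume saturation: I_D = ½ k_p V_ov² = 0.5 × 7.1 × 1.39² = 6.86 mA, giving V_SD = V_DD − I_D R_D = 8.8 − 6.86 × 1.99 = -4.85 V.
But -4.85 V < V_ov = 1.39 V, so the device is actually in triode.
In triode I_D = k_p[V_ov V_SD − ½ V_SD²] and I_D = (V_DD − V_SD)/R_D. Equating: 7.06 V_SD² − 20.64 V_SD + 8.8 = 0, giving V_SD = 0.518 V (the root below V_ov).
I_D = (8.8 − 0.518) / 1.99 = 4.16 mA.

I_D = 4.16 mA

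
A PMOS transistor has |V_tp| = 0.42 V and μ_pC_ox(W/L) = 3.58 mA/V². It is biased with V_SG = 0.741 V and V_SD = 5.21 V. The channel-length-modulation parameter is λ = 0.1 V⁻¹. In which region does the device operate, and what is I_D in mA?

Saturation; I_D = 0.281 mA

V_ov = V_SG − |V_tp| = 0.741 − 0.42 = 0.321 V.
Since V_SD = 5.21 V ≥ V_ov = 0.321 V, the device is in saturation.
I_D = ½ k_p V_ov² (1 + λ V_SD) = 0.5 × 3.58 × 0.321² × (1 + 0.1 × 5.21) = 0.281 mA.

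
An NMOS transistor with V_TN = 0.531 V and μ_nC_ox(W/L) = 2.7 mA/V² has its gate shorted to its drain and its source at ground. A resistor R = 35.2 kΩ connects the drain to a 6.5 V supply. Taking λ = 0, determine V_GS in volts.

V_GS = 0.875 V

With gate tied to drain, V_GS = V_DS ≥ V_GS − V_TN, so the device is in saturation.
KCL at the drain: ½ k_n (V_GS − V_TN)² = (V_DD − V_GS)/R.
Let x = V_GS − 0.531. Then 47.5 x² + x − 5.969 = 0, giving x = 0.344 V (positive root), so V_GS = 0.875 V.
I_D = (V_DD − V_GS)/R = (6.5 − 0.875) / 35.2 = 0.16 mA.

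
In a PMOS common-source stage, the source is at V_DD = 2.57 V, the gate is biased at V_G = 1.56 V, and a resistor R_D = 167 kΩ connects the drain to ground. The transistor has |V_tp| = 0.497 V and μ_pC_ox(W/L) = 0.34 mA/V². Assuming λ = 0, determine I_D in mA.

V_SG = V_DD − V_G = 2.57 − 1.56 = 1.01 V, so V_ov = 1.01 − 0.497 = 0.513 V.
Assume saturation: I_D = ½ k_p V_ov² = 0.5 × 0.34 × 0.513² = 0.0447 mA, giving V_SD = V_DD − I_D R_D = 2.57 − 0.0447 × 167 = -4.9 V.
But -4.9 V < V_ov = 0.513 V, so the device is actually in triode.
In triode I_D = k_p[V_ov V_SD − ½ V_SD²] and I_D = (V_DD − V_SD)/R_D. Equating: 28.4 V_SD² − 30.13 V_SD + 2.57 = 0, giving V_SD = 0.0935 V (the root below V_ov).
I_D = (2.57 − 0.0935) / 167 = 0.0148 mA.

I_D = 0.0148 mA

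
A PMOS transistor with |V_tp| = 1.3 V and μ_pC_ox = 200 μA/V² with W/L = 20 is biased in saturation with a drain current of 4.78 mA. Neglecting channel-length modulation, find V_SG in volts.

k_p = μ_pC_ox · (W/L) = 4 mA/V².
In saturation I_D = ½ k_p (V_SG − |V_tp|)², so V_SG − |V_tp| = √(2 I_D / k_p) = √(2 × 4.78 / 4) = 1.55 V.
V_SG = 1.3 + 1.55 = 2.85 V.

V_SG = 2.85 V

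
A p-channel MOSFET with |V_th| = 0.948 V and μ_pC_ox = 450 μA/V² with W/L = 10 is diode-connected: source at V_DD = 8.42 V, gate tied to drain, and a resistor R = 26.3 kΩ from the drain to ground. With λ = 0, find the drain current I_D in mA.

With gate tied to drain, V_SG = V_SD ≥ V_SG − |V_th|, so the device is in saturation.
k_p = μ_pC_ox · (W/L) = 4.5 mA/V².
KCL at the drain: ½ k_p (V_SG − |V_th|)² = (V_DD − V_SG)/R.
Let x = V_SG − 0.948. Then 59.2 x² + x − 7.472 = 0, giving x = 0.347 V (positive root), so V_SG = 1.29 V.
I_D = (V_DD − V_SG)/R = (8.42 − 1.29) / 26.3 = 0.271 mA.

I_D = 0.271 mA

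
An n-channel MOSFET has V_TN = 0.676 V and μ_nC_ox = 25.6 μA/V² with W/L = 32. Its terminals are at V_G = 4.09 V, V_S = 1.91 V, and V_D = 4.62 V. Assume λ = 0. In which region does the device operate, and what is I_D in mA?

Saturation; I_D = 0.927 mA

V_GS = V_G − V_S = 4.09 − 1.91 = 2.18 V; V_DS = V_D − V_S = 4.62 − 1.91 = 2.71 V.
k_n = μ_nC_ox · (W/L) = 0.8192 mA/V².
V_ov = V_GS − V_TN = 2.18 − 0.676 = 1.5 V.
Since V_DS = 2.71 V ≥ V_ov = 1.5 V, the device is in saturation.
I_D = ½ k_n V_ov² = 0.5 × 0.8192 × 1.5² = 0.927 mA.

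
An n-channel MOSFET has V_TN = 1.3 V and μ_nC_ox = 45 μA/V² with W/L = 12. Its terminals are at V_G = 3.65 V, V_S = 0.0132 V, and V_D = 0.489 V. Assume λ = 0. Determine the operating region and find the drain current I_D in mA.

Triode; I_D = 0.539 mA

V_GS = V_G − V_S = 3.65 − 0.0132 = 3.64 V; V_DS = V_D − V_S = 0.489 − 0.0132 = 0.476 V.
k_n = μ_nC_ox · (W/L) = 0.54 mA/V².
V_ov = V_GS − V_TN = 3.64 − 1.3 = 2.34 V.
Since V_DS = 0.476 V < V_ov = 2.34 V, the device is in the triode region.
I_D = k_n [V_ov · V_DS − ½ V_DS²] = 0.54 × [2.34 × 0.476 − 0.5 × 0.476²] = 0.539 mA.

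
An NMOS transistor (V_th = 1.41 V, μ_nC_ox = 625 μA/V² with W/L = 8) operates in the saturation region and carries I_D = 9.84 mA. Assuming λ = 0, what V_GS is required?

V_GS = 3.39 V

k_n = μ_nC_ox · (W/L) = 5 mA/V².
In saturation I_D = ½ k_n (V_GS − V_th)², so V_GS − V_th = √(2 I_D / k_n) = √(2 × 9.84 / 5) = 1.98 V.
V_GS = 1.41 + 1.98 = 3.39 V.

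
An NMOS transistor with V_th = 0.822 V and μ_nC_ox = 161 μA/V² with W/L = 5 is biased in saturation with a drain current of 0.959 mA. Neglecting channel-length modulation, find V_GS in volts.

k_n = μ_nC_ox · (W/L) = 0.805 mA/V².
In saturation I_D = ½ k_n (V_GS − V_th)², so V_GS − V_th = √(2 I_D / k_n) = √(2 × 0.959 / 0.805) = 1.54 V.
V_GS = 0.822 + 1.54 = 2.37 V.

V_GS = 2.37 V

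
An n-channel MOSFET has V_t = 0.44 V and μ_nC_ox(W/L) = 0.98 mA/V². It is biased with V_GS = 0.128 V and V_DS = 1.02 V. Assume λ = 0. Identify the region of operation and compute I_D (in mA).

V_GS = 0.128 V < V_t = 0.44 V, so the transistor is in cutoff.

Cutoff; I_D = 0 mA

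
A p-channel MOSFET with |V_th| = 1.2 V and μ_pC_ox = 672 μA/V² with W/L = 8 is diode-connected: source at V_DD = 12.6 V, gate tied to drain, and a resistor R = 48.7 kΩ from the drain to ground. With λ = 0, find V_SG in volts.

With gate tied to drain, V_SG = V_SD ≥ V_SG − |V_th|, so the device is in saturation.
k_p = μ_pC_ox · (W/L) = 5.376 mA/V².
KCL at the drain: ½ k_p (V_SG − |V_th|)² = (V_DD − V_SG)/R.
Let x = V_SG − 1.2. Then 131 x² + x − 11.4 = 0, giving x = 0.291 V (positive root), so V_SG = 1.49 V.
I_D = (V_DD − V_SG)/R = (12.6 − 1.49) / 48.7 = 0.228 mA.

V_SG = 1.49 V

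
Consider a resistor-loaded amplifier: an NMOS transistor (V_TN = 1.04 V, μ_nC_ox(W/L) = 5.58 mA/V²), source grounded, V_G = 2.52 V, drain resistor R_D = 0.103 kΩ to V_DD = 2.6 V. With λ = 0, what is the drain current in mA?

V_GS = V_G = 2.52 V, so V_ov = 2.52 − 1.04 = 1.48 V.
Assume saturation: I_D = ½ k_n V_ov² = 0.5 × 5.58 × 1.48² = 6.11 mA, giving V_DS = V_DD − I_D R_D = 2.6 − 6.11 × 0.103 = 1.97 V.
V_DS = 1.97 V ≥ V_ov = 1.48 V, confirming saturation.

I_D = 6.11 mA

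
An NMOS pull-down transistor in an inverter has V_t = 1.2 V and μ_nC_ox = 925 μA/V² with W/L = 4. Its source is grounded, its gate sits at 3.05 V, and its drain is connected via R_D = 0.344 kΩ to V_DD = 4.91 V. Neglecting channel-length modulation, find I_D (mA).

I_D = 6.33 mA

V_GS = V_G = 3.05 V, so V_ov = 3.05 − 1.2 = 1.85 V.
k_n = μ_nC_ox · (W/L) = 3.7 mA/V².
Assume saturation: I_D = ½ k_n V_ov² = 0.5 × 3.7 × 1.85² = 6.33 mA, giving V_DS = V_DD − I_D R_D = 4.91 − 6.33 × 0.344 = 2.73 V.
V_DS = 2.73 V ≥ V_ov = 1.85 V, confirming saturation.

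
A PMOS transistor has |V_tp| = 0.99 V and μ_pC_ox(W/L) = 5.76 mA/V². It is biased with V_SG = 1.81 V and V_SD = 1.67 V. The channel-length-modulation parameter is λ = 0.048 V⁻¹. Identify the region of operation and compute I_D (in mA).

Saturation; I_D = 2.09 mA

V_ov = V_SG − |V_tp| = 1.81 − 0.99 = 0.82 V.
Since V_SD = 1.67 V ≥ V_ov = 0.82 V, the device is in saturation.
I_D = ½ k_p V_ov² (1 + λ V_SD) = 0.5 × 5.76 × 0.82² × (1 + 0.048 × 1.67) = 2.09 mA.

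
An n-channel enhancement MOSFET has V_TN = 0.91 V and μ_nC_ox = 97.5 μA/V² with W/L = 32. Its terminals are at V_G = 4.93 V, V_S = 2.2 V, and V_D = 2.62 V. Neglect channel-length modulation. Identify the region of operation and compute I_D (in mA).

Triode; I_D = 2.11 mA

V_GS = V_G − V_S = 4.93 − 2.2 = 2.73 V; V_DS = V_D − V_S = 2.62 − 2.2 = 0.42 V.
k_n = μ_nC_ox · (W/L) = 3.12 mA/V².
V_ov = V_GS − V_TN = 2.73 − 0.91 = 1.82 V.
Since V_DS = 0.42 V < V_ov = 1.82 V, the device is in the triode region.
I_D = k_n [V_ov · V_DS − ½ V_DS²] = 3.12 × [1.82 × 0.42 − 0.5 × 0.42²] = 2.11 mA.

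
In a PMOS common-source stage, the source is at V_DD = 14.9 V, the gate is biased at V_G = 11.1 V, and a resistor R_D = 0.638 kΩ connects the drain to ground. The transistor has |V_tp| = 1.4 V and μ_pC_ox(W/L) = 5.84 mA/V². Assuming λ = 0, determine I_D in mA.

V_SG = V_DD − V_G = 14.9 − 11.1 = 3.8 V, so V_ov = 3.8 − 1.4 = 2.4 V.
Assume saturation: I_D = ½ k_p V_ov² = 0.5 × 5.84 × 2.4² = 16.8 mA, giving V_SD = V_DD − I_D R_D = 14.9 − 16.8 × 0.638 = 4.17 V.
V_SD = 4.17 V ≥ V_ov = 2.4 V, confirming saturation.

I_D = 16.8 mA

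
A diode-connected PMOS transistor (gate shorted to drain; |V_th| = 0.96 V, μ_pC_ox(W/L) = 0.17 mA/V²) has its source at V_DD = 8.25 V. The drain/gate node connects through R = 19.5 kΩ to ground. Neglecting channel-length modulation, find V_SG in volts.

V_SG = 2.78 V

With gate tied to drain, V_SG = V_SD ≥ V_SG − |V_th|, so the device is in saturation.
KCL at the drain: ½ k_p (V_SG − |V_th|)² = (V_DD − V_SG)/R.
Let x = V_SG − 0.96. Then 1.66 x² + x − 7.29 = 0, giving x = 1.82 V (positive root), so V_SG = 2.78 V.
I_D = (V_DD − V_SG)/R = (8.25 − 2.78) / 19.5 = 0.281 mA.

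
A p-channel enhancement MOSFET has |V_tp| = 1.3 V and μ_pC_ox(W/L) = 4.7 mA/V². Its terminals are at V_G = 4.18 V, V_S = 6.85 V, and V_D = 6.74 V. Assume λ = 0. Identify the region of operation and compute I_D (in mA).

Triode; I_D = 0.680 mA

V_SG = V_S − V_G = 6.85 − 4.18 = 2.67 V; V_SD = V_S − V_D = 6.85 − 6.74 = 0.11 V.
V_ov = V_SG − |V_tp| = 2.67 − 1.3 = 1.37 V.
Since V_SD = 0.11 V < V_ov = 1.37 V, the device is in the triode region.
I_D = k_p [V_ov · V_SD − ½ V_SD²] = 4.7 × [1.37 × 0.11 − 0.5 × 0.11²] = 0.68 mA.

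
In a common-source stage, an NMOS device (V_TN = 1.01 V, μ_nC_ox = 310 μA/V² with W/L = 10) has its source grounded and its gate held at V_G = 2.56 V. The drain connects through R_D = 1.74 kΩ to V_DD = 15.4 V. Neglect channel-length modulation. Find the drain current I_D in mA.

V_GS = V_G = 2.56 V, so V_ov = 2.56 − 1.01 = 1.55 V.
k_n = μ_nC_ox · (W/L) = 3.1 mA/V².
Assume saturation: I_D = ½ k_n V_ov² = 0.5 × 3.1 × 1.55² = 3.72 mA, giving V_DS = V_DD − I_D R_D = 15.4 − 3.72 × 1.74 = 8.92 V.
V_DS = 8.92 V ≥ V_ov = 1.55 V, confirming saturation.

I_D = 3.72 mA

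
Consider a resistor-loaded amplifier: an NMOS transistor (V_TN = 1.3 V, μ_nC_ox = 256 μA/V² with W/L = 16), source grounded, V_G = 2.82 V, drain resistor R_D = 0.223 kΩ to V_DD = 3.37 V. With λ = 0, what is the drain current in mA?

I_D = 4.73 mA

V_GS = V_G = 2.82 V, so V_ov = 2.82 − 1.3 = 1.52 V.
k_n = μ_nC_ox · (W/L) = 4.096 mA/V².
Assume saturation: I_D = ½ k_n V_ov² = 0.5 × 4.096 × 1.52² = 4.73 mA, giving V_DS = V_DD − I_D R_D = 3.37 − 4.73 × 0.223 = 2.31 V.
V_DS = 2.31 V ≥ V_ov = 1.52 V, confirming saturation.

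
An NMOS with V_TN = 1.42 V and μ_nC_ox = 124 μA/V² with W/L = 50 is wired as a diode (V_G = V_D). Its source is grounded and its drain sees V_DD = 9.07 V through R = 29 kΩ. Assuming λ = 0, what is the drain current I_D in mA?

With gate tied to drain, V_GS = V_DS ≥ V_GS − V_TN, so the device is in saturation.
k_n = μ_nC_ox · (W/L) = 6.2 mA/V².
KCL at the drain: ½ k_n (V_GS − V_TN)² = (V_DD − V_GS)/R.
Let x = V_GS − 1.42. Then 89.9 x² + x − 7.65 = 0, giving x = 0.286 V (positive root), so V_GS = 1.71 V.
I_D = (V_DD − V_GS)/R = (9.07 − 1.71) / 29 = 0.254 mA.

I_D = 0.254 mA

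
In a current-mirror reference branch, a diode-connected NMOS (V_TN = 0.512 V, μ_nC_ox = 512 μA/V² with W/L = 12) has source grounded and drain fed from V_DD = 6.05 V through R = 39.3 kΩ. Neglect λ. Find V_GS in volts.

V_GS = 0.722 V

With gate tied to drain, V_GS = V_DS ≥ V_GS − V_TN, so the device is in saturation.
k_n = μ_nC_ox · (W/L) = 6.144 mA/V².
KCL at the drain: ½ k_n (V_GS − V_TN)² = (V_DD − V_GS)/R.
Let x = V_GS − 0.512. Then 121 x² + x − 5.538 = 0, giving x = 0.21 V (positive root), so V_GS = 0.722 V.
I_D = (V_DD − V_GS)/R = (6.05 − 0.722) / 39.3 = 0.136 mA.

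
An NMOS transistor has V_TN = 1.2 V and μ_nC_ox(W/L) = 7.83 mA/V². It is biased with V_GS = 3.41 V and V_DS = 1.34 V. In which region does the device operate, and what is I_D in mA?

Triode; I_D = 16.2 mA

V_ov = V_GS − V_TN = 3.41 − 1.2 = 2.21 V.
Since V_DS = 1.34 V < V_ov = 2.21 V, the device is in the triode region.
I_D = k_n [V_ov · V_DS − ½ V_DS²] = 7.83 × [2.21 × 1.34 − 0.5 × 1.34²] = 16.2 mA.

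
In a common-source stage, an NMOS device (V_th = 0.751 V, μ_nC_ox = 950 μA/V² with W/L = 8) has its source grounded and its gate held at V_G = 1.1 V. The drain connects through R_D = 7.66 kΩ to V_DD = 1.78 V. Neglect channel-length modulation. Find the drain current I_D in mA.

V_GS = V_G = 1.1 V, so V_ov = 1.1 − 0.751 = 0.349 V.
k_n = μ_nC_ox · (W/L) = 7.6 mA/V².
Assume saturation: I_D = ½ k_n V_ov² = 0.5 × 7.6 × 0.349² = 0.463 mA, giving V_DS = V_DD − I_D R_D = 1.78 − 0.463 × 7.66 = -1.77 V.
But -1.77 V < V_ov = 0.349 V, so the device is actually in triode.
In triode I_D = k_n[V_ov V_DS − ½ V_DS²] and I_D = (V_DD − V_DS)/R_D. Equating: 29.1 V_DS² − 21.32 V_DS + 1.78 = 0, giving V_DS = 0.0961 V (the root below V_ov).
I_D = (1.78 − 0.0961) / 7.66 = 0.22 mA.

I_D = 0.220 mA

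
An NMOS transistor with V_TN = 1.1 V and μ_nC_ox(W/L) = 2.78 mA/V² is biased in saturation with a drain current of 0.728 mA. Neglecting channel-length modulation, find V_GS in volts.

In saturation I_D = ½ k_n (V_GS − V_TN)², so V_GS − V_TN = √(2 I_D / k_n) = √(2 × 0.728 / 2.78) = 0.724 V.
V_GS = 1.1 + 0.724 = 1.82 V.

V_GS = 1.82 V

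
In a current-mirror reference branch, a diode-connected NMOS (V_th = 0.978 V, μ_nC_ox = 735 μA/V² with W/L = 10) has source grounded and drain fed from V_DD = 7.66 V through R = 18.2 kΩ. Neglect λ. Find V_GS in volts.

V_GS = 1.29 V

With gate tied to drain, V_GS = V_DS ≥ V_GS − V_th, so the device is in saturation.
k_n = μ_nC_ox · (W/L) = 7.35 mA/V².
KCL at the drain: ½ k_n (V_GS − V_th)² = (V_DD − V_GS)/R.
Let x = V_GS − 0.978. Then 66.9 x² + x − 6.682 = 0, giving x = 0.309 V (positive root), so V_GS = 1.29 V.
I_D = (V_DD − V_GS)/R = (7.66 − 1.29) / 18.2 = 0.35 mA.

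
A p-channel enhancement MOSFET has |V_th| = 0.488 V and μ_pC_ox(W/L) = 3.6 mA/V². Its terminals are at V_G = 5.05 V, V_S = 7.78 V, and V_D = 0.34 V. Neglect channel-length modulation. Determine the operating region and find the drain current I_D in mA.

V_SG = V_S − V_G = 7.78 − 5.05 = 2.73 V; V_SD = V_S − V_D = 7.78 − 0.34 = 7.44 V.
V_ov = V_SG − |V_th| = 2.73 − 0.488 = 2.24 V.
Since V_SD = 7.44 V ≥ V_ov = 2.24 V, the device is in saturation.
I_D = ½ k_p V_ov² = 0.5 × 3.6 × 2.24² = 9.05 mA.

Saturation; I_D = 9.05 mA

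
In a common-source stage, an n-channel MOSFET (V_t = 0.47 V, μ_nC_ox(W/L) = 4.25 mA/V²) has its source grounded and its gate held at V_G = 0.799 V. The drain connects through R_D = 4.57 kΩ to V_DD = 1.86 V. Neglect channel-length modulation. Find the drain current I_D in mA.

V_GS = V_G = 0.799 V, so V_ov = 0.799 − 0.47 = 0.329 V.
Assume saturation: I_D = ½ k_n V_ov² = 0.5 × 4.25 × 0.329² = 0.23 mA, giving V_DS = V_DD − I_D R_D = 1.86 − 0.23 × 4.57 = 0.809 V.
V_DS = 0.809 V ≥ V_ov = 0.329 V, confirming saturation.

I_D = 0.230 mA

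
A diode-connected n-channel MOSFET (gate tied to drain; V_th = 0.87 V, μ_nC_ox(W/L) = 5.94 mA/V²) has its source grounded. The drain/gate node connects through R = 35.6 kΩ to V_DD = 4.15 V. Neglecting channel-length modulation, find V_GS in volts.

With gate tied to drain, V_GS = V_DS ≥ V_GS − V_th, so the device is in saturation.
KCL at the drain: ½ k_n (V_GS − V_th)² = (V_DD − V_GS)/R.
Let x = V_GS − 0.87. Then 106 x² + x − 3.28 = 0, giving x = 0.171 V (positive root), so V_GS = 1.04 V.
I_D = (V_DD − V_GS)/R = (4.15 − 1.04) / 35.6 = 0.0873 mA.

V_GS = 1.04 V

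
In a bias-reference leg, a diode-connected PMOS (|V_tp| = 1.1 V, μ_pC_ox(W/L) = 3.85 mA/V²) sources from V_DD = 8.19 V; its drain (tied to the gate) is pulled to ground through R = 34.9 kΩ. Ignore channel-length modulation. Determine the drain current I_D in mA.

With gate tied to drain, V_SG = V_SD ≥ V_SG − |V_tp|, so the device is in saturation.
KCL at the drain: ½ k_p (V_SG − |V_tp|)² = (V_DD − V_SG)/R.
Let x = V_SG − 1.1. Then 67.2 x² + x − 7.09 = 0, giving x = 0.318 V (positive root), so V_SG = 1.42 V.
I_D = (V_DD − V_SG)/R = (8.19 − 1.42) / 34.9 = 0.194 mA.

I_D = 0.194 mA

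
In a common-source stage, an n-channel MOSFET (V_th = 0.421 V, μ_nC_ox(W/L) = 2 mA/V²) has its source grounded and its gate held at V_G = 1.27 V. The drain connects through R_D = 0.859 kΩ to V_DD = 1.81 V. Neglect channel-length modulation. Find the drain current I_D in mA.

I_D = 0.721 mA

V_GS = V_G = 1.27 V, so V_ov = 1.27 − 0.421 = 0.849 V.
Assume saturation: I_D = ½ k_n V_ov² = 0.5 × 2 × 0.849² = 0.721 mA, giving V_DS = V_DD − I_D R_D = 1.81 − 0.721 × 0.859 = 1.19 V.
V_DS = 1.19 V ≥ V_ov = 0.849 V, confirming saturation.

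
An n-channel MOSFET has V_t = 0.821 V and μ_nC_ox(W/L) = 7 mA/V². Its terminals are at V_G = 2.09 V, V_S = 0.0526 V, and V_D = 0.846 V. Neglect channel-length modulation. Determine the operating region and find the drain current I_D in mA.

V_GS = V_G − V_S = 2.09 − 0.0526 = 2.04 V; V_DS = V_D − V_S = 0.846 − 0.0526 = 0.793 V.
V_ov = V_GS − V_t = 2.04 − 0.821 = 1.22 V.
Since V_DS = 0.793 V < V_ov = 1.22 V, the device is in the triode region.
I_D = k_n [V_ov · V_DS − ½ V_DS²] = 7 × [1.22 × 0.793 − 0.5 × 0.793²] = 4.55 mA.

Triode; I_D = 4.55 mA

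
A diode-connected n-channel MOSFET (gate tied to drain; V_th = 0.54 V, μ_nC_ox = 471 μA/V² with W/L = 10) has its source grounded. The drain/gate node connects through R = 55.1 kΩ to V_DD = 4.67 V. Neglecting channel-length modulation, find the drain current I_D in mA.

I_D = 0.0718 mA

With gate tied to drain, V_GS = V_DS ≥ V_GS − V_th, so the device is in saturation.
k_n = μ_nC_ox · (W/L) = 4.71 mA/V².
KCL at the drain: ½ k_n (V_GS − V_th)² = (V_DD − V_GS)/R.
Let x = V_GS − 0.54. Then 130 x² + x − 4.13 = 0, giving x = 0.175 V (positive root), so V_GS = 0.715 V.
I_D = (V_DD − V_GS)/R = (4.67 − 0.715) / 55.1 = 0.0718 mA.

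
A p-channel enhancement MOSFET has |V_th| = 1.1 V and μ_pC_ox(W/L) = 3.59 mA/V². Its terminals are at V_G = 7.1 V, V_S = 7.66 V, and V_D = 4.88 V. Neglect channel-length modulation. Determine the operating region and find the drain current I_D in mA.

Cutoff; I_D = 0 mA

V_SG = V_S − V_G = 7.66 − 7.1 = 0.56 V; V_SD = V_S − V_D = 7.66 − 4.88 = 2.78 V.
V_SG = 0.56 V < |V_th| = 1.1 V, so the transistor is in cutoff.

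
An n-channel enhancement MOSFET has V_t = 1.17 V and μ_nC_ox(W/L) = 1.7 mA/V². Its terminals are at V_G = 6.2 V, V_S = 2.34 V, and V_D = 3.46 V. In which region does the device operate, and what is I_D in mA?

V_GS = V_G − V_S = 6.2 − 2.34 = 3.86 V; V_DS = V_D − V_S = 3.46 − 2.34 = 1.12 V.
V_ov = V_GS − V_t = 3.86 − 1.17 = 2.69 V.
Since V_DS = 1.12 V < V_ov = 2.69 V, the device is in the triode region.
I_D = k_n [V_ov · V_DS − ½ V_DS²] = 1.7 × [2.69 × 1.12 − 0.5 × 1.12²] = 4.06 mA.

Triode; I_D = 4.06 mA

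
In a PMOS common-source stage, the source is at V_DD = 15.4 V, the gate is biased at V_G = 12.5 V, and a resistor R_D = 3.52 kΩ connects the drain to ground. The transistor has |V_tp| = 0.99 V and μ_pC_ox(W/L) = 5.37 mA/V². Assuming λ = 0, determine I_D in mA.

V_SG = V_DD − V_G = 15.4 − 12.5 = 2.9 V, so V_ov = 2.9 − 0.99 = 1.91 V.
Assume saturation: I_D = ½ k_p V_ov² = 0.5 × 5.37 × 1.91² = 9.8 mA, giving V_SD = V_DD − I_D R_D = 15.4 − 9.8 × 3.52 = -19.1 V.
But -19.1 V < V_ov = 1.91 V, so the device is actually in triode.
In triode I_D = k_p[V_ov V_SD − ½ V_SD²] and I_D = (V_DD − V_SD)/R_D. Equating: 9.45 V_SD² − 37.1 V_SD + 15.4 = 0, giving V_SD = 0.472 V (the root below V_ov).
I_D = (15.4 − 0.472) / 3.52 = 4.24 mA.

I_D = 4.24 mA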